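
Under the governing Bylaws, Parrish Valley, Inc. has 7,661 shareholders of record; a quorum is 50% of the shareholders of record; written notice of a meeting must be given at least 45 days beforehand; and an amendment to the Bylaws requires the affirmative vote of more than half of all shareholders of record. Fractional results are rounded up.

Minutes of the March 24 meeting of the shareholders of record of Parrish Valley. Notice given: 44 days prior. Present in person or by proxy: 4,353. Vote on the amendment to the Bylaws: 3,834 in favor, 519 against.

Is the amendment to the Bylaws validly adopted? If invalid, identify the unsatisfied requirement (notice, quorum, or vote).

Invalid — notice requirement not satisfied.

Notice: 44 days given; 45 required. Not satisfied.
Quorum: 50% of 7,661 = 3,830.50, rounded up to 3,831; 4,353 present. Satisfied.
Vote: requires a majority of all shareholders of record (7,661); a majority of 7661 is 3831, so 3,831 needed; 3,834 in favor. Satisfied.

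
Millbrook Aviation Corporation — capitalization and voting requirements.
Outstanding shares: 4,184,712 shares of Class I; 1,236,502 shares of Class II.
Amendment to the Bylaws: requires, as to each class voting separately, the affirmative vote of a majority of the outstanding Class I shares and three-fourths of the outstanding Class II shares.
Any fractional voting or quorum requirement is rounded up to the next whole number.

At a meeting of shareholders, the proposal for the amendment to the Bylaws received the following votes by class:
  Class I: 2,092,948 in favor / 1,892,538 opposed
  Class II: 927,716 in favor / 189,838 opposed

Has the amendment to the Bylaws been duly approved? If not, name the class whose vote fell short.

Class I: a majority of 4184712 is 2092357; 2,092,357 required, 2,092,948 in favor — approved.
Class II: 3/4 of 1236502 = 927376.50, rounded up to 927377; 927,377 required, 927,716 in favor — approved.

Approved — every class gave the required vote.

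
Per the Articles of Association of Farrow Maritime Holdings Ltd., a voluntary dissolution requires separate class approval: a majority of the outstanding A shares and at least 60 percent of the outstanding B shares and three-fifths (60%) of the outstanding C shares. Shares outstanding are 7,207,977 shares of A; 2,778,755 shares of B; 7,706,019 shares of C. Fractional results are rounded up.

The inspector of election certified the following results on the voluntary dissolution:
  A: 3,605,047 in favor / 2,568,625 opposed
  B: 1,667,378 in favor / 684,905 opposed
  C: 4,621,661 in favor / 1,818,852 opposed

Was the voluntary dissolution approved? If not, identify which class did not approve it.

A: a majority of 7207977 is 3603989; 3,603,989 required, 3,605,047 in favor — approved.
B: 3/5 of 2778755 = 1667253; 1,667,253 required, 1,667,378 in favor — approved.
C: 3/5 of 7706019 = 4623611.40, rounded up to 4623612; 4,623,612 required, 4,621,661 in favor — not approved.

Not approved — the C shares did not give the required vote.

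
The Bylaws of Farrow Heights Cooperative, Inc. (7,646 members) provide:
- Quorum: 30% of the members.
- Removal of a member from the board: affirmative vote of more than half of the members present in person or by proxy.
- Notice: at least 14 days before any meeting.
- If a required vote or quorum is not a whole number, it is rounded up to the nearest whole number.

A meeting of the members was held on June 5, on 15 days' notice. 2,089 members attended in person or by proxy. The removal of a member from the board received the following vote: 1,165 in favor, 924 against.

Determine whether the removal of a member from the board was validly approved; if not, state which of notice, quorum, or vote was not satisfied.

Invalid — quorum requirement not satisfied.

Notice: 15 days given; 14 required. Satisfied.
Quorum: 30% of 7,646 = 2,293.80, rounded up to 2,294; 2,089 present. Not satisfied.
Vote: requires a majority of those present (2,089); a majority of 2089 is 1045, so 1,045 needed; 1,165 in favor. Satisfied.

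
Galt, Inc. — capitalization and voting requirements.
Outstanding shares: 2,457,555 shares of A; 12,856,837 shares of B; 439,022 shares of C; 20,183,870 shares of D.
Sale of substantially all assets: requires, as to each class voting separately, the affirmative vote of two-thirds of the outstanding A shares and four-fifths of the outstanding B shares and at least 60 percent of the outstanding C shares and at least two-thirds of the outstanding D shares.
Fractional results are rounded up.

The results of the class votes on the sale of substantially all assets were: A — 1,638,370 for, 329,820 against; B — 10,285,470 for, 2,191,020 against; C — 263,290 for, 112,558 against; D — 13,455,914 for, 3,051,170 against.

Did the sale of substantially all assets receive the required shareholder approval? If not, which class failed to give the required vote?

Not approved — the C shares did not give the required vote.

A: 2/3 of 2457555 = 1638370; 1,638,370 required, 1,638,370 in favor — approved.
B: 4/5 of 12856837 = 10285469.60, rounded up to 10285470; 10,285,470 required, 10,285,470 in favor — approved.
C: 3/5 of 439022 = 263413.20, rounded up to 263414; 263,414 required, 263,290 in favor — not approved.
D: 2/3 of 20183870 = 13455913.33, rounded up to 13455914; 13,455,914 required, 13,455,914 in favor — approved.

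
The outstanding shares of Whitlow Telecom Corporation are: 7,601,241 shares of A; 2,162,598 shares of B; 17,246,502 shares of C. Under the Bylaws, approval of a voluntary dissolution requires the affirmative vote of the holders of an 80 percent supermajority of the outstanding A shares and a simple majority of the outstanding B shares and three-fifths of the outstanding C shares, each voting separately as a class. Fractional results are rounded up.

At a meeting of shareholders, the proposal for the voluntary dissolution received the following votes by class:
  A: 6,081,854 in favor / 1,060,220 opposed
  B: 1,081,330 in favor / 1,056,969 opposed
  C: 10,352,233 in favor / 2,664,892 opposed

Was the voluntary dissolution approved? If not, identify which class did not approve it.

A: 4/5 of 7601241 = 6080992.80, rounded up to 6080993; 6,080,993 required, 6,081,854 in favor — approved.
B: a majority of 2162598 is 1081300; 1,081,300 required, 1,081,330 in favor — approved.
C: 3/5 of 17246502 = 10347901.20, rounded up to 10347902; 10,347,902 required, 10,352,233 in favor — approved.

Approved — every class gave the required vote.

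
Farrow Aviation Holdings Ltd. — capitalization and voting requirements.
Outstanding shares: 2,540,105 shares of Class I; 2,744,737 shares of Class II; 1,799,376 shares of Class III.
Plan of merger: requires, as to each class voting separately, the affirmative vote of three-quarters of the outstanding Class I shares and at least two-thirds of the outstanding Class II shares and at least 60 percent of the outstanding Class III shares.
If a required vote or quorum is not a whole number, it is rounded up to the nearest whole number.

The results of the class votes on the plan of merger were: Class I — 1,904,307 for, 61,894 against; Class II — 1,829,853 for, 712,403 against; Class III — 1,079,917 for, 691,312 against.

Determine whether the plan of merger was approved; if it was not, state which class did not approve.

Not approved — the Class I shares did not give the required vote.

Class I: 3/4 of 2540105 = 1905078.75, rounded up to 1905079; 1,905,079 required, 1,904,307 in favor — not approved.
Class II: 2/3 of 2744737 = 1829824.67, rounded up to 1829825; 1,829,825 required, 1,829,853 in favor — approved.
Class III: 3/5 of 1799376 = 1079625.60, rounded up to 1079626; 1,079,626 required, 1,079,917 in favor — approved.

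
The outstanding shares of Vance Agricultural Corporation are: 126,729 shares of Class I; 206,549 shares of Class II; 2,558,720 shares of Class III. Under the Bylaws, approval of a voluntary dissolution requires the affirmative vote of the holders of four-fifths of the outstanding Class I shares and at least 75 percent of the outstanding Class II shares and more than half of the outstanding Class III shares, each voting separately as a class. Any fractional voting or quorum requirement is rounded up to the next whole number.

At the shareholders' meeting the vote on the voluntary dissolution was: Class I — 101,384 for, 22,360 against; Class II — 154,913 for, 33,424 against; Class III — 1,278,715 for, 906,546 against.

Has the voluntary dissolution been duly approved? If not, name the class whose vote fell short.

Not approved — the Class III shares did not give the required vote.

Class I: 4/5 of 126729 = 101383.20, rounded up to 101384; 101,384 required, 101,384 in favor — approved.
Class II: 3/4 of 206549 = 154911.75, rounded up to 154912; 154,912 required, 154,913 in favor — approved.
Class III: a majority of 2558720 is 1279361; 1,279,361 required, 1,278,715 in favor — not approved.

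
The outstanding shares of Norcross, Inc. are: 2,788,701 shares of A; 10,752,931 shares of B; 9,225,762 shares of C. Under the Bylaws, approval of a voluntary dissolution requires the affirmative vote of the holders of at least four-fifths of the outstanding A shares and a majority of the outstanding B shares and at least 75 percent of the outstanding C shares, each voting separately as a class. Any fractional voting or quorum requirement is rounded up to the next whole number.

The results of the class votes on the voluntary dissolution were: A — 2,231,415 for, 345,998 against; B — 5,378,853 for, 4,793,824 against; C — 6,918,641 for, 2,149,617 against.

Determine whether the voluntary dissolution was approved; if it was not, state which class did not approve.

A: 4/5 of 2788701 = 2230960.80, rounded up to 2230961; 2,230,961 required, 2,231,415 in favor — approved.
B: a majority of 10752931 is 5376466; 5,376,466 required, 5,378,853 in favor — approved.
C: 3/4 of 9225762 = 6919321.50, rounded up to 6919322; 6,919,322 required, 6,918,641 in favor — not approved.

Not approved — the C shares did not give the required vote.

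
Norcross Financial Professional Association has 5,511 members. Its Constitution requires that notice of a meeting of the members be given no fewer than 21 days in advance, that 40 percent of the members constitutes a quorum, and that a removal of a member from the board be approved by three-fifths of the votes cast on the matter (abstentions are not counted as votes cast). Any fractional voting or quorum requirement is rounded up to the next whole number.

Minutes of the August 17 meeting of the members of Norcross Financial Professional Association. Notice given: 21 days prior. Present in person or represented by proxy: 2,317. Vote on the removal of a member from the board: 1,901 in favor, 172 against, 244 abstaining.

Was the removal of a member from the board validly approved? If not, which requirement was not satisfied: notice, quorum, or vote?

Valid — all requirements satisfied.

Notice: 21 days given; 21 required. Satisfied.
Quorum: 40% of 5,511 = 2,204.40, rounded up to 2,205; 2,317 present. Satisfied.
Vote: requires three-fifths of the votes cast (2,317 − 244 abstaining = 2,073); 3/5 of 2073 = 1243.80, rounded up to 1244, so 1,244 needed; 1,901 in favor. Satisfied.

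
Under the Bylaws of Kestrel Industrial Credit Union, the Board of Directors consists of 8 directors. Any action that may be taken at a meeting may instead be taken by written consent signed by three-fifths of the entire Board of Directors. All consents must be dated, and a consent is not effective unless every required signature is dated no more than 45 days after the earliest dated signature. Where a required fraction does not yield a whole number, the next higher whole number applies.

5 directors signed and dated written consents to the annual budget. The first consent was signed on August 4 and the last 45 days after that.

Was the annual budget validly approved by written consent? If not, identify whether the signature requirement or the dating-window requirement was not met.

Signatures required: three-fifths of 8 — 3/5 of 8 = 4.80, rounded up to 5, so 5 needed; 5 signed. Sufficient.
Dating window: the latest signature is 45 days after the earliest; the limit is 45 days. Within the window.

Effective — both the signature and dating-window requirements are satisfied.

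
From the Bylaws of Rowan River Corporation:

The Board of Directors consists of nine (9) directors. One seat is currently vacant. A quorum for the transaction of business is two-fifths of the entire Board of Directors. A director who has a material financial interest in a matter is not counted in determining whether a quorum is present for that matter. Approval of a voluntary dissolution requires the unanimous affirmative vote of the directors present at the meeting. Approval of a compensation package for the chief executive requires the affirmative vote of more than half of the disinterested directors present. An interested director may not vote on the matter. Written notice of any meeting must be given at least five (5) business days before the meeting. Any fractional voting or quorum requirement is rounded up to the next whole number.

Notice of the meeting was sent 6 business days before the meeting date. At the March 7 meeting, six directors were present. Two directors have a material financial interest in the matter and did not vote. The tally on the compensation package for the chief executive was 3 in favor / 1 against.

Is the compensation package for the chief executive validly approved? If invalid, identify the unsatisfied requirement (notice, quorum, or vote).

Notice: 6 business days given; 5 required (6 ≥ 5). Satisfied.
Quorum: 6 present, but the 2 interested directors do not count, leaving 4. Quorum is 4. Satisfied.
Vote: the compensation package for the chief executive requires a majority of the disinterested directors present (6 − 2 = 4). A majority of 4 is 3, so 3 affirmative votes are needed; 3 voted in favor. Satisfied.

Valid — all requirements satisfied.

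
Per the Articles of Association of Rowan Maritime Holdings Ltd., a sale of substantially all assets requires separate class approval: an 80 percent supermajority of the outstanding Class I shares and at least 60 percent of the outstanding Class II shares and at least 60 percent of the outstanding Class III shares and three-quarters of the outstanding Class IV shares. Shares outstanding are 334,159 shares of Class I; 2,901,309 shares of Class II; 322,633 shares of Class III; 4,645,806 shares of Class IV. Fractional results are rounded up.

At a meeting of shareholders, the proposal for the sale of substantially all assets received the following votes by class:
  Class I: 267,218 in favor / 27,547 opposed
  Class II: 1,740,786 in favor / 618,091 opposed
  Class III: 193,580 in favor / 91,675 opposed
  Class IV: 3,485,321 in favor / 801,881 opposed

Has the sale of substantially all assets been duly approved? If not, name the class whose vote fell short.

Class I: 4/5 of 334159 = 267327.20, rounded up to 267328; 267,328 required, 267,218 in favor — not approved.
Class II: 3/5 of 2901309 = 1740785.40, rounded up to 1740786; 1,740,786 required, 1,740,786 in favor — approved.
Class III: 3/5 of 322633 = 193579.80, rounded up to 193580; 193,580 required, 193,580 in favor — approved.
Class IV: 3/4 of 4645806 = 3484354.50, rounded up to 3484355; 3,484,355 required, 3,485,321 in favor — approved.

Not approved — the Class I shares did not give the required vote.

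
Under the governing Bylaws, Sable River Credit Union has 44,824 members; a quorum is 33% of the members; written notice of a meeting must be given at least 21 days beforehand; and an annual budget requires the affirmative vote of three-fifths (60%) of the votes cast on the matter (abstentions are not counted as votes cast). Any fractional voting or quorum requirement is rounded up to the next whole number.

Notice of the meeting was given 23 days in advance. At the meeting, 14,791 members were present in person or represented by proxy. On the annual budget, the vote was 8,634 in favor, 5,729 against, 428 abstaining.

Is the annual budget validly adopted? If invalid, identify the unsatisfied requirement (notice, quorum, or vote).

Invalid — quorum requirement not satisfied.

Notice: 23 days given; 21 required. Satisfied.
Quorum: 33% of 44,824 = 14,791.92, rounded up to 14,792; 14,791 present. Not satisfied.
Vote: requires three-fifths of the votes cast (14,791 − 428 abstaining = 14,363); 3/5 of 14363 = 8617.80, rounded up to 8618, so 8,618 needed; 8,634 in favor. Satisfied.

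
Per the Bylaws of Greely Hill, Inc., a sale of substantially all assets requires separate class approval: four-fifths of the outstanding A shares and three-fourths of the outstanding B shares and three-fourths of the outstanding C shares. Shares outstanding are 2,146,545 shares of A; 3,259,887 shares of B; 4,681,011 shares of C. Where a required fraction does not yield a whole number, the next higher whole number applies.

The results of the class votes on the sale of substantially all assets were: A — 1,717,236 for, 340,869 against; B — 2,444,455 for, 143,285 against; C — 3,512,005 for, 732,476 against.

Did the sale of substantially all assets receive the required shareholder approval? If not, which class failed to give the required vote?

A: 4/5 of 2146545 = 1717236; 1,717,236 required, 1,717,236 in favor — approved.
B: 3/4 of 3259887 = 2444915.25, rounded up to 2444916; 2,444,916 required, 2,444,455 in favor — not approved.
C: 3/4 of 4681011 = 3510758.25, rounded up to 3510759; 3,510,759 required, 3,512,005 in favor — approved.

Not approved — the B shares did not give the required vote.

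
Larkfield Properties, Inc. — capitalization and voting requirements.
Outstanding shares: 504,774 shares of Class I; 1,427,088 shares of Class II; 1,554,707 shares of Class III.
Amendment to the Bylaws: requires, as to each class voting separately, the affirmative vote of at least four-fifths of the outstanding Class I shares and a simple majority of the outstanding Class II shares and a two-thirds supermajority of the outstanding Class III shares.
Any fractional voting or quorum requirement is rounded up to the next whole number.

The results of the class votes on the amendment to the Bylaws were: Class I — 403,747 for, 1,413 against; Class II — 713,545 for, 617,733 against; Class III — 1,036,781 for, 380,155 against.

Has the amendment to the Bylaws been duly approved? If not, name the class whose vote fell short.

Not approved — the Class I shares did not give the required vote.

Class I: 4/5 of 504774 = 403819.20, rounded up to 403820; 403,820 required, 403,747 in favor — not approved.
Class II: a majority of 1427088 is 713545; 713,545 required, 713,545 in favor — approved.
Class III: 2/3 of 1554707 = 1036471.33, rounded up to 1036472; 1,036,472 required, 1,036,781 in favor — approved.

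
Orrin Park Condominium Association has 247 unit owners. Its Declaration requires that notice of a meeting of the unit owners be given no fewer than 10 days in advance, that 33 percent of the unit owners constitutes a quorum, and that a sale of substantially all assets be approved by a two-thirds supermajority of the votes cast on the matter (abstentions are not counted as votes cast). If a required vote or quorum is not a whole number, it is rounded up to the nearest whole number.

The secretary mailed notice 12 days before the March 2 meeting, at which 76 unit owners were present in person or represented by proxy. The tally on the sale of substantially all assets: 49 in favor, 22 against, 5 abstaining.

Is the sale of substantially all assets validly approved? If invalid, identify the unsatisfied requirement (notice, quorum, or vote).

Notice: 12 days given; 10 required. Satisfied.
Quorum: 33% of 247 = 81.51, rounded up to 82; 76 present. Not satisfied.
Vote: requires two-thirds of the votes cast (76 − 5 abstaining = 71); 2/3 of 71 = 47.33, rounded up to 48, so 48 needed; 49 in favor. Satisfied.

Invalid — quorum requirement not satisfied.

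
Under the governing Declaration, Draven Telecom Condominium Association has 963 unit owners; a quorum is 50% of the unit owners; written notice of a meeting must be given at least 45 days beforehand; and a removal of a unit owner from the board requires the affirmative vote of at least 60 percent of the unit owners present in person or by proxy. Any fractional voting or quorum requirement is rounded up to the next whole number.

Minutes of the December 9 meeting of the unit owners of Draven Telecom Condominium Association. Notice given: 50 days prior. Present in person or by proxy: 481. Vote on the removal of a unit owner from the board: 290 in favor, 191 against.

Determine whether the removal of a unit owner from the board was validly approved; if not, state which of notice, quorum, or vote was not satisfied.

Invalid — quorum requirement not satisfied.

Notice: 50 days given; 45 required. Satisfied.
Quorum: 50% of 963 = 481.50, rounded up to 482; 481 present. Not satisfied.
Vote: requires three-fifths of those present (481); 3/5 of 481 = 288.60, rounded up to 289, so 289 needed; 290 in favor. Satisfied.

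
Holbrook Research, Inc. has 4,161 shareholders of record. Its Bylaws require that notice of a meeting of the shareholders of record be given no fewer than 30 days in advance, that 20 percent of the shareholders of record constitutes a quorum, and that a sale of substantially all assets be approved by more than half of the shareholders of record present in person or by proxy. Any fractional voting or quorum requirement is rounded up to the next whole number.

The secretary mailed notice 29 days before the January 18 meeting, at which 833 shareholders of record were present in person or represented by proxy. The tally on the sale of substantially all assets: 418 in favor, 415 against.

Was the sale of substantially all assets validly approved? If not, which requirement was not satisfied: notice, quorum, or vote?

Invalid — notice requirement not satisfied.

Notice: 29 days given; 30 required. Not satisfied.
Quorum: 20% of 4,161 = 832.20, rounded up to 833; 833 present. Satisfied.
Vote: requires a majority of those present (833); a majority of 833 is 417, so 417 needed; 418 in favor. Satisfied.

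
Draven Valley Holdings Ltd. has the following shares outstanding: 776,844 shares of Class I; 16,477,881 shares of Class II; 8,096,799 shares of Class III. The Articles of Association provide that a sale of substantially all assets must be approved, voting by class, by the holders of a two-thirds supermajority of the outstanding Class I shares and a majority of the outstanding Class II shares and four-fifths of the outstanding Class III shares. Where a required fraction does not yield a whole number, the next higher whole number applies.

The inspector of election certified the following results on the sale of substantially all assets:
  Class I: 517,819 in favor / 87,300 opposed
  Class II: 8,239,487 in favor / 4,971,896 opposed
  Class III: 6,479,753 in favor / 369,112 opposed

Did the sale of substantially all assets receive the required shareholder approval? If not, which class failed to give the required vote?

Not approved — the Class I shares did not give the required vote.

Class I: 2/3 of 776844 = 517896; 517,896 required, 517,819 in favor — not approved.
Class II: a majority of 16477881 is 8238941; 8,238,941 required, 8,239,487 in favor — approved.
Class III: 4/5 of 8096799 = 6477439.20, rounded up to 6477440; 6,477,440 required, 6,479,753 in favor — approved.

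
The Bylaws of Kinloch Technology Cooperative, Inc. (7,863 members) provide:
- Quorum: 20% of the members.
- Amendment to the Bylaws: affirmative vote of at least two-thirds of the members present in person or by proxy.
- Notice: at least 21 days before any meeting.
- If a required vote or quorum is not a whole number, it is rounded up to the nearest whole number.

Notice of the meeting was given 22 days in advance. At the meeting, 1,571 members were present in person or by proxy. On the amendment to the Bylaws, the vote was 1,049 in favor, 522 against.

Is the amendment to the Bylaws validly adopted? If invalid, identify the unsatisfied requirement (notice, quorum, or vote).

Invalid — quorum requirement not satisfied.

Notice: 22 days given; 21 required. Satisfied.
Quorum: 20% of 7,863 = 1,572.60, rounded up to 1,573; 1,571 present. Not satisfied.
Vote: requires two-thirds of those present (1,571); 2/3 of 1571 = 1047.33, rounded up to 1048, so 1,048 needed; 1,049 in favor. Satisfied.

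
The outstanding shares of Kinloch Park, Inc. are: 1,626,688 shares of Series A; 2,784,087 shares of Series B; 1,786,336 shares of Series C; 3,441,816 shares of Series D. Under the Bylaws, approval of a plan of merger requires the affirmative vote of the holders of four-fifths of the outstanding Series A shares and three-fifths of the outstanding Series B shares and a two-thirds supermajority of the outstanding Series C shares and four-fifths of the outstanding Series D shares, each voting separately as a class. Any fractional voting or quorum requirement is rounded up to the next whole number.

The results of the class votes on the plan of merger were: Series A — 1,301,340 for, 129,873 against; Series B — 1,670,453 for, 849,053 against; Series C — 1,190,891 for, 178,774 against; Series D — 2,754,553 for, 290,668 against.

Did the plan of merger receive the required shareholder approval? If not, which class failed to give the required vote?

Not approved — the Series A shares did not give the required vote.

Series A: 4/5 of 1626688 = 1301350.40, rounded up to 1301351; 1,301,351 required, 1,301,340 in favor — not approved.
Series B: 3/5 of 2784087 = 1670452.20, rounded up to 1670453; 1,670,453 required, 1,670,453 in favor — approved.
Series C: 2/3 of 1786336 = 1190890.67, rounded up to 1190891; 1,190,891 required, 1,190,891 in favor — approved.
Series D: 4/5 of 3441816 = 2753452.80, rounded up to 2753453; 2,753,453 required, 2,754,553 in favor — approved.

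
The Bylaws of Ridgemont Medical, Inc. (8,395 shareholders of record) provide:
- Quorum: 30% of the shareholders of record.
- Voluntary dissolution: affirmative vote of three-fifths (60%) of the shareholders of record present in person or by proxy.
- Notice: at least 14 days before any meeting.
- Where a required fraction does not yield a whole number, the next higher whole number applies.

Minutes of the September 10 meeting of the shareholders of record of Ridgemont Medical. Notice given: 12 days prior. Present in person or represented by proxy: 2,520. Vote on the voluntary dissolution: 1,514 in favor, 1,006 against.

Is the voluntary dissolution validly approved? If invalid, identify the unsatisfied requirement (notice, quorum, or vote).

Notice: 12 days given; 14 required. Not satisfied.
Quorum: 30% of 8,395 = 2,518.50, rounded up to 2,519; 2,520 present. Satisfied.
Vote: requires three-fifths of those present (2,520); 3/5 of 2520 = 1512, so 1,512 needed; 1,514 in favor. Satisfied.

Invalid — notice requirement not satisfied.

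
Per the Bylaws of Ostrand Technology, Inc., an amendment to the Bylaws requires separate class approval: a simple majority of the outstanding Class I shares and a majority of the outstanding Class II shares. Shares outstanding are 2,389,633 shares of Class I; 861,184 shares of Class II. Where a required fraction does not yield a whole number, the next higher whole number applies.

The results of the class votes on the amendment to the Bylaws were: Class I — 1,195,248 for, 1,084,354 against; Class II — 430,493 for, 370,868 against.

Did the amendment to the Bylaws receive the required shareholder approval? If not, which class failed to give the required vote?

Not approved — the Class II shares did not give the required vote.

Class I: a majority of 2389633 is 1194817; 1,194,817 required, 1,195,248 in favor — approved.
Class II: a majority of 861184 is 430593; 430,593 required, 430,493 in favor — not approved.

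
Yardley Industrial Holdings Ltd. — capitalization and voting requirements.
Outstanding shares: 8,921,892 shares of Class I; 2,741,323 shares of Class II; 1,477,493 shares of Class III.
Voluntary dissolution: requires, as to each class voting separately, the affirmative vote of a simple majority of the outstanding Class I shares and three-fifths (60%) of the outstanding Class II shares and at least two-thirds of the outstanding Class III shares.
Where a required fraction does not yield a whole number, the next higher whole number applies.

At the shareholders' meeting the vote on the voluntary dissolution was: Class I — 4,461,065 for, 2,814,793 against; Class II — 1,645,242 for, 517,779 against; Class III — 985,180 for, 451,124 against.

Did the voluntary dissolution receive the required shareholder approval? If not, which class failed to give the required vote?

Approved — every class gave the required vote.

Class I: a majority of 8921892 is 4460947; 4,460,947 required, 4,461,065 in favor — approved.
Class II: 3/5 of 2741323 = 1644793.80, rounded up to 1644794; 1,644,794 required, 1,645,242 in favor — approved.
Class III: 2/3 of 1477493 = 984995.33, rounded up to 984996; 984,996 required, 985,180 in favor — approved.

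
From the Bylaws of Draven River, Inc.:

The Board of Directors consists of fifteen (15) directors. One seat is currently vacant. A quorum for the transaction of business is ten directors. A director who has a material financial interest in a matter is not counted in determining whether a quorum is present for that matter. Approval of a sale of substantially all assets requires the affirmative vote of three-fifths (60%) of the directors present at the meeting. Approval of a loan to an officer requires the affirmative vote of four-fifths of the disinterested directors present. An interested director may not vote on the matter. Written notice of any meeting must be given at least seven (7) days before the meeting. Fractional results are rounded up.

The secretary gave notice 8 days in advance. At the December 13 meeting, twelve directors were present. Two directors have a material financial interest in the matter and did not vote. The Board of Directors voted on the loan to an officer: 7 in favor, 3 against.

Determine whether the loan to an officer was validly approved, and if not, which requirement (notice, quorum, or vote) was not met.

Notice: 8 days given; 7 required (8 ≥ 7). Satisfied.
Quorum: 12 present, but the 2 interested directors do not count, leaving 10. Quorum is 10. Satisfied.
Vote: the loan to an officer requires four-fifths of the disinterested directors present (12 − 2 = 10). 4/5 of 10 = 8, so 8 affirmative votes are needed; 7 voted in favor. Not satisfied.

Invalid — vote requirement not satisfied.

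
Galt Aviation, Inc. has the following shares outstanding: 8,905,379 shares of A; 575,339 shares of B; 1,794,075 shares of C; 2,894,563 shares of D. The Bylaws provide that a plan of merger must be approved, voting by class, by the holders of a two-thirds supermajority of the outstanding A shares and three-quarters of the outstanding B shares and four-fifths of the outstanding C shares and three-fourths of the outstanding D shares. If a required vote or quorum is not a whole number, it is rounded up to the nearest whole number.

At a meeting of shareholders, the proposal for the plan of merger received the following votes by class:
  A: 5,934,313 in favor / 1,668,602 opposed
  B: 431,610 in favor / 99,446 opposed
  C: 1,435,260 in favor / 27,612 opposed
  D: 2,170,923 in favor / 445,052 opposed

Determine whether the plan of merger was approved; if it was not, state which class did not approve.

Not approved — the A shares did not give the required vote.

A: 2/3 of 8905379 = 5936919.33, rounded up to 5936920; 5,936,920 required, 5,934,313 in favor — not approved.
B: 3/4 of 575339 = 431504.25, rounded up to 431505; 431,505 required, 431,610 in favor — approved.
C: 4/5 of 1794075 = 1435260; 1,435,260 required, 1,435,260 in favor — approved.
D: 3/4 of 2894563 = 2170922.25, rounded up to 2170923; 2,170,923 required, 2,170,923 in favor — approved.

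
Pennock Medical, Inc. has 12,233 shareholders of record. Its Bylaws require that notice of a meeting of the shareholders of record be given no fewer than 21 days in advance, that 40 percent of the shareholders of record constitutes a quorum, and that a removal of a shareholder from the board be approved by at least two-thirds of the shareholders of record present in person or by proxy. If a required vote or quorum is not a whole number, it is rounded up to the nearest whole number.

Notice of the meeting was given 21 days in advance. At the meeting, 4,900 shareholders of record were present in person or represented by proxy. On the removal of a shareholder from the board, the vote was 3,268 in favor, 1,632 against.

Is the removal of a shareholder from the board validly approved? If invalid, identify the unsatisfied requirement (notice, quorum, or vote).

Notice: 21 days given; 21 required. Satisfied.
Quorum: 40% of 12,233 = 4,893.20, rounded up to 4,894; 4,900 present. Satisfied.
Vote: requires two-thirds of those present (4,900); 2/3 of 4900 = 3266.67, rounded up to 3267, so 3,267 needed; 3,268 in favor. Satisfied.

Valid — all requirements satisfied.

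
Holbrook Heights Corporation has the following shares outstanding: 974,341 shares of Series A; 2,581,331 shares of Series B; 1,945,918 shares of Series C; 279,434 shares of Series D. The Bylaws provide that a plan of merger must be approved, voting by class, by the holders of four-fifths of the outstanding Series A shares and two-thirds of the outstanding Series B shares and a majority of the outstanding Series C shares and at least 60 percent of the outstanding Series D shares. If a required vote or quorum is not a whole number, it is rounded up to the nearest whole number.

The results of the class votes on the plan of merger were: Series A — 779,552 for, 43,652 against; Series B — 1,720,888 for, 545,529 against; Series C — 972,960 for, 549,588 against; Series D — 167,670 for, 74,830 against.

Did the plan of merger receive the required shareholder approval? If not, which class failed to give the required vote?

Series A: 4/5 of 974341 = 779472.80, rounded up to 779473; 779,473 required, 779,552 in favor — approved.
Series B: 2/3 of 2581331 = 1720887.33, rounded up to 1720888; 1,720,888 required, 1,720,888 in favor — approved.
Series C: a majority of 1945918 is 972960; 972,960 required, 972,960 in favor — approved.
Series D: 3/5 of 279434 = 167660.40, rounded up to 167661; 167,661 required, 167,670 in favor — approved.

Approved — every class gave the required vote.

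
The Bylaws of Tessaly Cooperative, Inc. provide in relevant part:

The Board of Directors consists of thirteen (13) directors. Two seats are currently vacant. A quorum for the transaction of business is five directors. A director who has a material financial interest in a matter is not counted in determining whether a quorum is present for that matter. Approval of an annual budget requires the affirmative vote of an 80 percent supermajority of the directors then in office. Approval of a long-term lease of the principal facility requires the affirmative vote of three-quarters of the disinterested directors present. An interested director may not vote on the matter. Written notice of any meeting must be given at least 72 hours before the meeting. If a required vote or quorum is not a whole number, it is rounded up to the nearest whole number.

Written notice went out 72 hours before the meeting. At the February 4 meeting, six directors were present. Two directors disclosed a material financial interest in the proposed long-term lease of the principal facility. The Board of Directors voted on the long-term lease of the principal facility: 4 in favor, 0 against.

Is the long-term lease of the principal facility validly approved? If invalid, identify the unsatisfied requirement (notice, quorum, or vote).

Invalid — quorum requirement not satisfied.

Notice: 72 hours given; 72 required (72 ≥ 72). Satisfied.
Quorum: 6 present, but the 2 interested directors do not count, leaving 4. Quorum is 5. Not satisfied.
Vote: the long-term lease of the principal facility requires three-fourths of the disinterested directors present (6 − 2 = 4). 3/4 of 4 = 3, so 3 affirmative votes are needed; 4 voted in favor. Satisfied. (Moot — without a quorum no business can be validly transacted.)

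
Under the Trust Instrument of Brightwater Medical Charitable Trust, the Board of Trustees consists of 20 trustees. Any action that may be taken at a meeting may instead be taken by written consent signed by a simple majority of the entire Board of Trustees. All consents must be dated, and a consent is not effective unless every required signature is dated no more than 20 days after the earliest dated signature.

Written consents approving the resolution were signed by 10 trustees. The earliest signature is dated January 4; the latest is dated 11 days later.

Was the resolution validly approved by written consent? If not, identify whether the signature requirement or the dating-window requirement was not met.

Not effective — insufficient signatures.

Signatures required: a simple majority of 20 — a majority of 20 is 11, so 11 needed; 10 signed. Insufficient.
Dating window: the latest signature is 11 days after the earliest; the limit is 20 days. Within the window.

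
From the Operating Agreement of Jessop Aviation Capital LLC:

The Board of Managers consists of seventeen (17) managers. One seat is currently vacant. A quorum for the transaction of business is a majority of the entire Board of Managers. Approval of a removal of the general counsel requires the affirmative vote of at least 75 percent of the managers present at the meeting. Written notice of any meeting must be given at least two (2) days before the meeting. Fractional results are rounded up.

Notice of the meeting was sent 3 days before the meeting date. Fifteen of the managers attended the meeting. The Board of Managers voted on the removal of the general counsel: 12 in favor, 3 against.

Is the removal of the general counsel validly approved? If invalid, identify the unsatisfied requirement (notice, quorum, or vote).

Valid — all requirements satisfied.

Notice: 3 days given; 2 required (3 ≥ 2). Satisfied.
Quorum: 15 present; quorum is 9. Satisfied.
Vote: the removal of the general counsel requires three-fourths of the managers present (15). 3/4 of 15 = 11.25, rounded up to 12, so 12 affirmative votes are needed; 12 voted in favor. Satisfied.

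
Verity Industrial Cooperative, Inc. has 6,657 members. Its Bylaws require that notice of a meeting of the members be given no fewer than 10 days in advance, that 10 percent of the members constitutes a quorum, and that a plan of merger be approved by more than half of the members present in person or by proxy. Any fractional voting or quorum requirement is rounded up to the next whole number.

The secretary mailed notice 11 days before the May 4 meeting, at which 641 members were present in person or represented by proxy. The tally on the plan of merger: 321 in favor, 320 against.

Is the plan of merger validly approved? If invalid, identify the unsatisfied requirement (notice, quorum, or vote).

Notice: 11 days given; 10 required. Satisfied.
Quorum: 10% of 6,657 = 665.70, rounded up to 666; 641 present. Not satisfied.
Vote: requires a majority of those present (641); a majority of 641 is 321, so 321 needed; 321 in favor. Satisfied.

Invalid — quorum requirement not satisfied.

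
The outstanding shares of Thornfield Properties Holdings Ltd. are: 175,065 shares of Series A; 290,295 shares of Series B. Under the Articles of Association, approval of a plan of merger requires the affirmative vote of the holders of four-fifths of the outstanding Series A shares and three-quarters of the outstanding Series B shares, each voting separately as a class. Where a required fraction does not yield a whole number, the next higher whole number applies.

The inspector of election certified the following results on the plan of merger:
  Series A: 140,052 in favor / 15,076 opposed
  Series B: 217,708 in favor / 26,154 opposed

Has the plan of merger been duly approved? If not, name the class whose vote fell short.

Not approved — the Series B shares did not give the required vote.

Series A: 4/5 of 175065 = 140052; 140,052 required, 140,052 in favor — approved.
Series B: 3/4 of 290295 = 217721.25, rounded up to 217722; 217,722 required, 217,708 in favor — not approved.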